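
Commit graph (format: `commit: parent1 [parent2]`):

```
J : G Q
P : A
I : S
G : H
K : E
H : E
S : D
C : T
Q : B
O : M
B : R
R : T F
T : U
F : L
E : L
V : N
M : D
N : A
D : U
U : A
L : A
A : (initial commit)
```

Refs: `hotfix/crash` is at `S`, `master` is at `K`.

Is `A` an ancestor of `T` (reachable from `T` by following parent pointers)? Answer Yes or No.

Yes

Ancestors of T (commits reachable by following parents): {A, T, U}.
A is in that set, so it is an ancestor of T.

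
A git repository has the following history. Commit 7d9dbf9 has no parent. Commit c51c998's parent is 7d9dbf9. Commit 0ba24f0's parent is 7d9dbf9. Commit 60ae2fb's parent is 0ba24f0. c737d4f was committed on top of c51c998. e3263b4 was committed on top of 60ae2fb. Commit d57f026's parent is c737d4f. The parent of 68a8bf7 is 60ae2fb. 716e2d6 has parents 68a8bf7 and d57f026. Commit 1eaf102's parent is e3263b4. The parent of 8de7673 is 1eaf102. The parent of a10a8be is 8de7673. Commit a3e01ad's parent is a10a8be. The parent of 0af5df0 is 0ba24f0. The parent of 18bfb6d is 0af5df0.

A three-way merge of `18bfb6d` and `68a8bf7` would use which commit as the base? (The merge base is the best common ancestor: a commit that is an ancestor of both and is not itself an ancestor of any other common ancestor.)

0ba24f0

Ancestors of 18bfb6d: {0af5df0, 0ba24f0, 18bfb6d, 7d9dbf9}.
Ancestors of 68a8bf7: {0ba24f0, 60ae2fb, 68a8bf7, 7d9dbf9}.
Common ancestors: {0ba24f0, 7d9dbf9}.
Among these, 0ba24f0 is not an ancestor of any other common ancestor — it is the merge base.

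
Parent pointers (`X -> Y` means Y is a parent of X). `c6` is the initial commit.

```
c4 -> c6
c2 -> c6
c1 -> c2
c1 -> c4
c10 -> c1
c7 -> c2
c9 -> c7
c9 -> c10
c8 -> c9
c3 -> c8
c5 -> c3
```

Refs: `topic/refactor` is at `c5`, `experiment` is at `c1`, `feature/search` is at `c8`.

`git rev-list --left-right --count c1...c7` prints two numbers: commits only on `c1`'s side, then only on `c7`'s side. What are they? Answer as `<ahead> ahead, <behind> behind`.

Reachable from c1: {c1, c2, c4, c6}.
Reachable from c7: {c2, c6, c7}.
Only in c1's history (ahead): {c1, c4} — 2.
Only in c7's history (behind): {c7} — 1.

2 ahead, 1 behind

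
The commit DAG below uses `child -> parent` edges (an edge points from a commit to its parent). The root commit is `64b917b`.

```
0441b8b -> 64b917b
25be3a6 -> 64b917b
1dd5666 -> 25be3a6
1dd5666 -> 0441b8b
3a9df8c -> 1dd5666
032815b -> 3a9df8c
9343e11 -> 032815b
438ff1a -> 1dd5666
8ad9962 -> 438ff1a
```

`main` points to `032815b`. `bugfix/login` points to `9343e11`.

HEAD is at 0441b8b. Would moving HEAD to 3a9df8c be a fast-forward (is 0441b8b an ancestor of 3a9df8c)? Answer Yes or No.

A fast-forward from 0441b8b to 3a9df8c is possible iff 0441b8b is an ancestor of 3a9df8c.
Ancestors of 3a9df8c: {0441b8b, 1dd5666, 25be3a6, 3a9df8c, 64b917b}.
0441b8b is among them, so fast-forward is possible.

Yes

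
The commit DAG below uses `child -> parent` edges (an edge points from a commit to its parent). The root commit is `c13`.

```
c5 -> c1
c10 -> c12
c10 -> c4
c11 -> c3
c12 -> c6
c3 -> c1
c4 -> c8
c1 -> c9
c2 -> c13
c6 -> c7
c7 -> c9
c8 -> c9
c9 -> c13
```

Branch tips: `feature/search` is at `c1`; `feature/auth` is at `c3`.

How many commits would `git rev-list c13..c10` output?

Reachable from c10: {c10, c12, c13, c4, c6, c7, c8, c9}.
Reachable from c13: {c13}.
In c10's history but not c13's: {c10, c12, c4, c6, c7, c8, c9} — 7 commits.

7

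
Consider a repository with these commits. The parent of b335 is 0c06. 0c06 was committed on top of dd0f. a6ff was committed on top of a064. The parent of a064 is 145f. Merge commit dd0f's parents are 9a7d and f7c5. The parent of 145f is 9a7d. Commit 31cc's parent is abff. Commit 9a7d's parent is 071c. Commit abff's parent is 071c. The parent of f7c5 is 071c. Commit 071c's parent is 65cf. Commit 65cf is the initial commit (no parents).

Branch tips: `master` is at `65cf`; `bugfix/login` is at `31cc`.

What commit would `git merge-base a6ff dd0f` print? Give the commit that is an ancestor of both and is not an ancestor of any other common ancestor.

Ancestors of a6ff: {071c, 145f, 65cf, 9a7d, a064, a6ff}.
Ancestors of dd0f: {071c, 65cf, 9a7d, dd0f, f7c5}.
Common ancestors: {071c, 65cf, 9a7d}.
Among these, 9a7d is not an ancestor of any other common ancestor — it is the merge base.

9a7d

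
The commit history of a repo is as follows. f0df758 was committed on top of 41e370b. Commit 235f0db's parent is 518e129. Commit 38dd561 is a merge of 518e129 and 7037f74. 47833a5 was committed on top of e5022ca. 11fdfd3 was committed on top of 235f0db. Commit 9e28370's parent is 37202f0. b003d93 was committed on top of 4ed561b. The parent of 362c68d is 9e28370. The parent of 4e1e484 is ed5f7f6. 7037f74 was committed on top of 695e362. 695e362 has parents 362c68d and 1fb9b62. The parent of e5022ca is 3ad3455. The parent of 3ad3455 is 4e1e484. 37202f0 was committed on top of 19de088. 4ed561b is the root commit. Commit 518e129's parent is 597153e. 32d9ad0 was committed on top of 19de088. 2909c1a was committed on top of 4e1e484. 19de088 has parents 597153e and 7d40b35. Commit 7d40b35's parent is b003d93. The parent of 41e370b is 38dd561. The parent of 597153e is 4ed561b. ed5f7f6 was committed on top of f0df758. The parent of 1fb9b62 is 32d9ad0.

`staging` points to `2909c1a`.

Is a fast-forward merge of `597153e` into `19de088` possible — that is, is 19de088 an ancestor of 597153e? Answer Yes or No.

A fast-forward from 19de088 to 597153e is possible iff 19de088 is an ancestor of 597153e.
Ancestors of 597153e: {4ed561b, 597153e}.
19de088 is not among them, so fast-forward is not possible.

No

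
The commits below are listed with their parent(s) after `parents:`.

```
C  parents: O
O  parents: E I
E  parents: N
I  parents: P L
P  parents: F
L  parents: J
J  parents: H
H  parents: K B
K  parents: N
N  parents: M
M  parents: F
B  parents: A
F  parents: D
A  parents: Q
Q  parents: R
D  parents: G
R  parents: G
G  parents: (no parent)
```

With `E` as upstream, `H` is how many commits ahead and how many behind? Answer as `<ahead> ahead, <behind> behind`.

6 ahead, 1 behind

Reachable from H: {A, B, D, F, G, H, K, M, N, Q, R}.
Reachable from E: {D, E, F, G, M, N}.
Only in H's history (ahead): {A, B, H, K, Q, R} — 6.
Only in E's history (behind): {E} — 1.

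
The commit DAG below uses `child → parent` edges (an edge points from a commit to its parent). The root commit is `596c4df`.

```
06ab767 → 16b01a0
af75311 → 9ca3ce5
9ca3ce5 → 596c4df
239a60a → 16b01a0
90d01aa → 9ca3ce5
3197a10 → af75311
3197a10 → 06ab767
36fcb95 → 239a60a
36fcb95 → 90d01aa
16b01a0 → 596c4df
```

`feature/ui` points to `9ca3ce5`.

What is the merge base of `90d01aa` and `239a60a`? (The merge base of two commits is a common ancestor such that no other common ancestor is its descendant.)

596c4df

Ancestors of 90d01aa: {596c4df, 90d01aa, 9ca3ce5}.
Ancestors of 239a60a: {16b01a0, 239a60a, 596c4df}.
Common ancestors: {596c4df}.
The only common ancestor is 596c4df, so it is the merge base.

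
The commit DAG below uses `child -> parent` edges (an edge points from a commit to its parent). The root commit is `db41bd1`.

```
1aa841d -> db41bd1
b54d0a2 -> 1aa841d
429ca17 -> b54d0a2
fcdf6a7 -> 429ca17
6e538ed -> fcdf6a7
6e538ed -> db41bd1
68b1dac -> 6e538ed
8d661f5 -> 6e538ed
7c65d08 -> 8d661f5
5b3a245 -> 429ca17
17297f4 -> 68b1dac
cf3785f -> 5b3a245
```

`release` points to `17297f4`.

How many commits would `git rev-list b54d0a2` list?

Walking parent pointers from b54d0a2: reachable set = {1aa841d, b54d0a2, db41bd1}.
That is 3 commits.

3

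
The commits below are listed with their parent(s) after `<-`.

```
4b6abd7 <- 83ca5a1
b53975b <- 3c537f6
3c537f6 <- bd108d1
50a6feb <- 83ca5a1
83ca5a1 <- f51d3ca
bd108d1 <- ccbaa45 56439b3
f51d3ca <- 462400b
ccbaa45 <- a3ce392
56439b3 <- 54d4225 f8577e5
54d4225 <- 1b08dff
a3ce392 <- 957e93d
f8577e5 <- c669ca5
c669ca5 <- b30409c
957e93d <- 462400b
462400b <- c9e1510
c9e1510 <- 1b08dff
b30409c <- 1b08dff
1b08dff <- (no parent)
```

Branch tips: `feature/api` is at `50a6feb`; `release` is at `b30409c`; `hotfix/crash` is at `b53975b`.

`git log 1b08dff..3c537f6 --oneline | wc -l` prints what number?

Reachable from 3c537f6: {1b08dff, 3c537f6, 462400b, 54d4225, 56439b3, 957e93d, a3ce392, b30409c, bd108d1, c669ca5, c9e1510, ccbaa45, f8577e5}.
Reachable from 1b08dff: {1b08dff}.
In 3c537f6's history but not 1b08dff's: {3c537f6, 462400b, 54d4225, 56439b3, 957e93d, a3ce392, b30409c, bd108d1, c669ca5, c9e1510, ccbaa45, f8577e5} — 12 commits.

12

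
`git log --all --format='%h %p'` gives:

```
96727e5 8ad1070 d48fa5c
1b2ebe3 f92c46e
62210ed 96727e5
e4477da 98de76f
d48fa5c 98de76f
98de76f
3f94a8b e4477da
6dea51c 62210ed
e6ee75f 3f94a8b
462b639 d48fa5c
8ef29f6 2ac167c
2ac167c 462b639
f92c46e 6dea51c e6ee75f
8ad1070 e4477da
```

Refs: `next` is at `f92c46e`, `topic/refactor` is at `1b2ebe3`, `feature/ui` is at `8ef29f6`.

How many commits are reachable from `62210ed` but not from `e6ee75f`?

Reachable from 62210ed: {62210ed, 8ad1070, 96727e5, 98de76f, d48fa5c, e4477da}.
Reachable from e6ee75f: {3f94a8b, 98de76f, e4477da, e6ee75f}.
In 62210ed's history but not e6ee75f's: {62210ed, 8ad1070, 96727e5, d48fa5c} — 4 commits.

4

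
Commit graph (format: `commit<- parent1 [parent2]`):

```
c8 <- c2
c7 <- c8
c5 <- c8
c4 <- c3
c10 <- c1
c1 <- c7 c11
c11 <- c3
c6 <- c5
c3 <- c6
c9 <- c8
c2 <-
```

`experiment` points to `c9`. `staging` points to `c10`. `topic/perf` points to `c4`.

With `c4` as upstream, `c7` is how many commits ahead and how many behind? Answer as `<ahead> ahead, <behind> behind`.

1 ahead, 4 behind

Reachable from c7: {c2, c7, c8}.
Reachable from c4: {c2, c3, c4, c5, c6, c8}.
Only in c7's history (ahead): {c7} — 1.
Only in c4's history (behind): {c3, c4, c5, c6} — 4.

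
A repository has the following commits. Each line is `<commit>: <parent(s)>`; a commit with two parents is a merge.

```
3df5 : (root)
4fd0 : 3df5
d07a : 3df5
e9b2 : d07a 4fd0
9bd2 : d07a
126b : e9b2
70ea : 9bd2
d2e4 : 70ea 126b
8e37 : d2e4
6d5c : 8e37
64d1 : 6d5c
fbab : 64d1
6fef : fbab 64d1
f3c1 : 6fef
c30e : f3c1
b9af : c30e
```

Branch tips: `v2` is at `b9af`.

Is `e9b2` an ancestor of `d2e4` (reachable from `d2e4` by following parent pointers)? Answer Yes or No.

Ancestors of d2e4 (commits reachable by following parents): {126b, 3df5, 4fd0, 70ea, 9bd2, d07a, d2e4, e9b2}.
e9b2 is in that set, so it is an ancestor of d2e4.

Yes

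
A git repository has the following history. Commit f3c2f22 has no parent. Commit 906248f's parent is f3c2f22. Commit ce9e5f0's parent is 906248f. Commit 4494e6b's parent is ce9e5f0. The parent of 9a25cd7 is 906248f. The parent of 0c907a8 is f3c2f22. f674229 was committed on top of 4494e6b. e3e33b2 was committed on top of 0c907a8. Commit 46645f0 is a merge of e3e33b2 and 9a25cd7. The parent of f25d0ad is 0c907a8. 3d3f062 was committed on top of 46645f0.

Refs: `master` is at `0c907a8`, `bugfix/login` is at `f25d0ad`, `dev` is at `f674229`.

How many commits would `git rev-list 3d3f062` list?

7

Walking parent pointers from 3d3f062: reachable set = {0c907a8, 3d3f062, 46645f0, 906248f, 9a25cd7, e3e33b2, f3c2f22}.
That is 7 commits.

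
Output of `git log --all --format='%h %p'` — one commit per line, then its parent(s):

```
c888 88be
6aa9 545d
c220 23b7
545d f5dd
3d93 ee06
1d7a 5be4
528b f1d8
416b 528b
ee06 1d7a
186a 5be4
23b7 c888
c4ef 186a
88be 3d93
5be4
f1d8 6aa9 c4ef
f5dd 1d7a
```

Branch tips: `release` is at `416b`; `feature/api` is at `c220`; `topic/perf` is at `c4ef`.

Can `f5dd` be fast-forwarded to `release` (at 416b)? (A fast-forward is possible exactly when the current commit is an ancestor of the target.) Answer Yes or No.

A fast-forward from f5dd to 416b is possible iff f5dd is an ancestor of 416b.
Ancestors of 416b: {186a, 1d7a, 416b, 528b, 545d, 5be4, 6aa9, c4ef, f1d8, f5dd}.
f5dd is among them, so fast-forward is possible.

Yes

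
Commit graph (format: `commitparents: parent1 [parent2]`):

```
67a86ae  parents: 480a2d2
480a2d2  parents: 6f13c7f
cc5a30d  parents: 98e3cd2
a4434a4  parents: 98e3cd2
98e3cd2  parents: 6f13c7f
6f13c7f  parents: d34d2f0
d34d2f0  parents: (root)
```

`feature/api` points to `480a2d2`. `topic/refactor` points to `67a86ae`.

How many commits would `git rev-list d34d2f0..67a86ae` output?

Reachable from 67a86ae: {480a2d2, 67a86ae, 6f13c7f, d34d2f0}.
Reachable from d34d2f0: {d34d2f0}.
In 67a86ae's history but not d34d2f0's: {480a2d2, 67a86ae, 6f13c7f} — 3 commits.

3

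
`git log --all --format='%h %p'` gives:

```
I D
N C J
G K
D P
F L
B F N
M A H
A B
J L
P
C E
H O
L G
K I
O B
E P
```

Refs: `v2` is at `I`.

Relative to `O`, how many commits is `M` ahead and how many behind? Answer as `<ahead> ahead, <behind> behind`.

Reachable from M: {A, B, C, D, E, F, G, H, I, J, K, L, M, N, O, P}.
Reachable from O: {B, C, D, E, F, G, I, J, K, L, N, O, P}.
Only in M's history (ahead): {A, H, M} — 3.
Only in O's history (behind): {} — 0.

3 ahead, 0 behind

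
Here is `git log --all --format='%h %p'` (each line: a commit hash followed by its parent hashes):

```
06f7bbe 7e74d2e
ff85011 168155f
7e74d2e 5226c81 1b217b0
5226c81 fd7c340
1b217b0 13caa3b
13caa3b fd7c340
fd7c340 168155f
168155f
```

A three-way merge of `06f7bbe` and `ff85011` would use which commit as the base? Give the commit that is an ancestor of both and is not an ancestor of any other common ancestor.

168155f

Ancestors of 06f7bbe: {06f7bbe, 13caa3b, 168155f, 1b217b0, 5226c81, 7e74d2e, fd7c340}.
Ancestors of ff85011: {168155f, ff85011}.
Common ancestors: {168155f}.
The only common ancestor is 168155f, so it is the merge base.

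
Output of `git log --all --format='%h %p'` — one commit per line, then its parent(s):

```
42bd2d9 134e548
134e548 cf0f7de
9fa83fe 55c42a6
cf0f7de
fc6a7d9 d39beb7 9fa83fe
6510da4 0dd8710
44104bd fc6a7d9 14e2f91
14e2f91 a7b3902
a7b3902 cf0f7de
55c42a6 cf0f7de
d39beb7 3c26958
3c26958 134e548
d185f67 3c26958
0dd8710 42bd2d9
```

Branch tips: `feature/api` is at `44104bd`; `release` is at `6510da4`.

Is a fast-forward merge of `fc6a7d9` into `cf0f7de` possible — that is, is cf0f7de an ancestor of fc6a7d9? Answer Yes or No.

A fast-forward from cf0f7de to fc6a7d9 is possible iff cf0f7de is an ancestor of fc6a7d9.
Ancestors of fc6a7d9: {134e548, 3c26958, 55c42a6, 9fa83fe, cf0f7de, d39beb7, fc6a7d9}.
cf0f7de is among them, so fast-forward is possible.

Yes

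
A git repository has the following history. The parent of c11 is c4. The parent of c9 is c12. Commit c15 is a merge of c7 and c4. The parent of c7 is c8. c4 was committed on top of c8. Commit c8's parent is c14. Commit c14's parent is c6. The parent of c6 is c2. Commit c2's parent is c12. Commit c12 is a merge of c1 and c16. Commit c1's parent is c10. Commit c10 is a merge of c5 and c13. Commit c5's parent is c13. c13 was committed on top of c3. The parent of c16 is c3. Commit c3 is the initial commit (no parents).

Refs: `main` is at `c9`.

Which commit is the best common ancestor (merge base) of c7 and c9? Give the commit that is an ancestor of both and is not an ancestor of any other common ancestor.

Ancestors of c7: {c1, c10, c12, c13, c14, c16, c2, c3, c5, c6, c7, c8}.
Ancestors of c9: {c1, c10, c12, c13, c16, c3, c5, c9}.
Common ancestors: {c1, c10, c12, c13, c16, c3, c5}.
Among these, c12 is not an ancestor of any other common ancestor — it is the merge base.

c12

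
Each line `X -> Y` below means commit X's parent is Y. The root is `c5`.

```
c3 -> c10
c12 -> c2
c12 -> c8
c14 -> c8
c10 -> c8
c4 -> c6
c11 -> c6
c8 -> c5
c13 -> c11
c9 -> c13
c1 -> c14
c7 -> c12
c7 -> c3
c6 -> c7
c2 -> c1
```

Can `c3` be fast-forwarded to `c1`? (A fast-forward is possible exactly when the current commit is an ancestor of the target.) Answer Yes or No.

A fast-forward from c3 to c1 is possible iff c3 is an ancestor of c1.
Ancestors of c1: {c1, c14, c5, c8}.
c3 is not among them, so fast-forward is not possible.

No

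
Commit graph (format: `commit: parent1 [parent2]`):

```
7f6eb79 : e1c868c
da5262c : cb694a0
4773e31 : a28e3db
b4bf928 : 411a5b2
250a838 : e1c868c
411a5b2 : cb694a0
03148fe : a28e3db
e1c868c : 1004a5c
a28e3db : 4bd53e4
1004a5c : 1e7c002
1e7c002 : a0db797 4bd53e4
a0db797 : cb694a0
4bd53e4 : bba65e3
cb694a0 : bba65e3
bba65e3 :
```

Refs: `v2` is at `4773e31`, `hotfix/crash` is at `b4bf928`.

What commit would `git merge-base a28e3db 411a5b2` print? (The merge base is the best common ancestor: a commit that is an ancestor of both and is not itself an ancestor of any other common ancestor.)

bba65e3

Ancestors of a28e3db: {4bd53e4, a28e3db, bba65e3}.
Ancestors of 411a5b2: {411a5b2, bba65e3, cb694a0}.
Common ancestors: {bba65e3}.
The only common ancestor is bba65e3, so it is the merge base.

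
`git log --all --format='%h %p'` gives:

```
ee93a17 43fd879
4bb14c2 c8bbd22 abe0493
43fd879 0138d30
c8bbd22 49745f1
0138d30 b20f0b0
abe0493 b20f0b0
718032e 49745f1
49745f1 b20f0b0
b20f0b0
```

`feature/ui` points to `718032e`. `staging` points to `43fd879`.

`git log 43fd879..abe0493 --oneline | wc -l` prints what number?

1

Reachable from abe0493: {abe0493, b20f0b0}.
Reachable from 43fd879: {0138d30, 43fd879, b20f0b0}.
In abe0493's history but not 43fd879's: {abe0493} — 1 commit.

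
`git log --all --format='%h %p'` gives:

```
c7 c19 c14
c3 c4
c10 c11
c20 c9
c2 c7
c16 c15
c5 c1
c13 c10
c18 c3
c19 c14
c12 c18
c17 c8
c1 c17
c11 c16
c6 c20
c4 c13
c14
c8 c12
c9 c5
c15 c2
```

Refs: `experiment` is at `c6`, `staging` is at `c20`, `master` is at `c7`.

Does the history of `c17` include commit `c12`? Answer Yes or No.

Yes

Ancestors of c17 (commits reachable by following parents): {c10, c11, c12, c13, c14, c15, c16, c17, c18, c19, c2, c3, c4, c7, c8}.
c12 is in that set, so it is an ancestor of c17.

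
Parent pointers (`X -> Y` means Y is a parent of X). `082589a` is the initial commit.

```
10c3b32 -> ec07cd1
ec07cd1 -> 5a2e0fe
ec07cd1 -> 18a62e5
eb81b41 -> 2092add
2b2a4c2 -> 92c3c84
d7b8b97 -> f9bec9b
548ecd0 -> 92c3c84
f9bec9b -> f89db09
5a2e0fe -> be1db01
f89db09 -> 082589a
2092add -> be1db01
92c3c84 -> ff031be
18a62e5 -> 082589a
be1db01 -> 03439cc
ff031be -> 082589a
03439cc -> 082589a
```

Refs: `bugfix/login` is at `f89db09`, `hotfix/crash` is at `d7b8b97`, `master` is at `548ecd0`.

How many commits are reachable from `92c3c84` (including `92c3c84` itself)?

3

Walking parent pointers from 92c3c84: reachable set = {082589a, 92c3c84, ff031be}.
That is 3 commits.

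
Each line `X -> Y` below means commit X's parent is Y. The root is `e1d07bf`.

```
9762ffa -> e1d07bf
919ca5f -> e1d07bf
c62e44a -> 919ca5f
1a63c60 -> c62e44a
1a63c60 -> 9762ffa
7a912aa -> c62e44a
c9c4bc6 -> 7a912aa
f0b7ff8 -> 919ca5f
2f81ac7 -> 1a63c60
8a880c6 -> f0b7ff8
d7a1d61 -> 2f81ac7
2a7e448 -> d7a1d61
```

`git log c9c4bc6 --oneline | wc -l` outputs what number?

Walking parent pointers from c9c4bc6: reachable set = {7a912aa, 919ca5f, c62e44a, c9c4bc6, e1d07bf}.
That is 5 commits.

5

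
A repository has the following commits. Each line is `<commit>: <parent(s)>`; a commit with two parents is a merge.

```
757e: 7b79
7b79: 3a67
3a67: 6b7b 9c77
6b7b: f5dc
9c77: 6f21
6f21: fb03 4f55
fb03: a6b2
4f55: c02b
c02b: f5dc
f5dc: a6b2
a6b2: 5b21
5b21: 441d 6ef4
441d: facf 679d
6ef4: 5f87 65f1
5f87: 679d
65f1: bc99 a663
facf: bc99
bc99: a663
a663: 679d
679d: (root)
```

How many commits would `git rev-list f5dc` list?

Walking parent pointers from f5dc: reachable set = {441d, 5b21, 5f87, 65f1, 679d, 6ef4, a663, a6b2, bc99, f5dc, facf}.
That is 11 commits.

11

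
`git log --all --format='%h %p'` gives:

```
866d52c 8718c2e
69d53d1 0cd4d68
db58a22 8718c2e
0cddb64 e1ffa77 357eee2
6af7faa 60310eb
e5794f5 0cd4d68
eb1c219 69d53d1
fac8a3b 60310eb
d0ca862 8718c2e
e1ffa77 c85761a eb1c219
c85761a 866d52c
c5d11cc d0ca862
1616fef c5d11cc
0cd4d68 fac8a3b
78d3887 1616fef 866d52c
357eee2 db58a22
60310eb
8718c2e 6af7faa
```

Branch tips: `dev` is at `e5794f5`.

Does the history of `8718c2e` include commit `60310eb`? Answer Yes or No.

Yes

Ancestors of 8718c2e (commits reachable by following parents): {60310eb, 6af7faa, 8718c2e}.
60310eb is in that set, so it is an ancestor of 8718c2e.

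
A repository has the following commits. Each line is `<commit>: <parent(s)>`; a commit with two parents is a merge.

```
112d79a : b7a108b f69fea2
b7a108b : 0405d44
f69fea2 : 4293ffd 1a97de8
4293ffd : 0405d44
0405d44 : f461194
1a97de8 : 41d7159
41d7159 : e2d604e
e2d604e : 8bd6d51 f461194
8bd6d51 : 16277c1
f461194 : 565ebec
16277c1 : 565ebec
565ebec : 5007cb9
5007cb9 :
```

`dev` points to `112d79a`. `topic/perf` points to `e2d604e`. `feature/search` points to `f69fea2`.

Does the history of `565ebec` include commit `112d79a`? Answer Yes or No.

No

Ancestors of 565ebec: {5007cb9, 565ebec}.
112d79a is not in that set, so it is not an ancestor of 565ebec.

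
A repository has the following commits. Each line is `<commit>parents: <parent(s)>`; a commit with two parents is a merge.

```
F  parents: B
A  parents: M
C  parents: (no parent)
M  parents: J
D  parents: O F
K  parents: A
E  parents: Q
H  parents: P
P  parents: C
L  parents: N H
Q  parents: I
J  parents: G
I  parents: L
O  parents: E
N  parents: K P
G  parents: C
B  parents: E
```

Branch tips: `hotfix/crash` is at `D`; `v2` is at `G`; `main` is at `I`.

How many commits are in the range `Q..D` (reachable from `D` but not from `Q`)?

5

Reachable from D: {A, B, C, D, E, F, G, H, I, J, K, L, M, N, O, P, Q}.
Reachable from Q: {A, C, G, H, I, J, K, L, M, N, P, Q}.
In D's history but not Q's: {B, D, E, F, O} — 5 commits.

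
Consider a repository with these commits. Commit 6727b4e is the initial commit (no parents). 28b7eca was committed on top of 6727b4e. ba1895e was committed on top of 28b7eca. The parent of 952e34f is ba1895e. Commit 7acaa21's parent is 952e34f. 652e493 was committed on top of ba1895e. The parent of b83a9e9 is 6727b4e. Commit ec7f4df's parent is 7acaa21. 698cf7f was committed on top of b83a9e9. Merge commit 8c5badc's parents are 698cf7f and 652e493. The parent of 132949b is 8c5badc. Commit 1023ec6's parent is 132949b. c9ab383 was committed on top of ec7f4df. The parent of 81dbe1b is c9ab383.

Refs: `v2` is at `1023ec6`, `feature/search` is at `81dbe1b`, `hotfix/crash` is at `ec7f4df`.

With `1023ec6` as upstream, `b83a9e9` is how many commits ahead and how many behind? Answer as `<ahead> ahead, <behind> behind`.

0 ahead, 7 behind

Reachable from b83a9e9: {6727b4e, b83a9e9}.
Reachable from 1023ec6: {1023ec6, 132949b, 28b7eca, 652e493, 6727b4e, 698cf7f, 8c5badc, b83a9e9, ba1895e}.
Only in b83a9e9's history (ahead): {} — 0.
Only in 1023ec6's history (behind): {1023ec6, 132949b, 28b7eca, 652e493, 698cf7f, 8c5badc, ba1895e} — 7.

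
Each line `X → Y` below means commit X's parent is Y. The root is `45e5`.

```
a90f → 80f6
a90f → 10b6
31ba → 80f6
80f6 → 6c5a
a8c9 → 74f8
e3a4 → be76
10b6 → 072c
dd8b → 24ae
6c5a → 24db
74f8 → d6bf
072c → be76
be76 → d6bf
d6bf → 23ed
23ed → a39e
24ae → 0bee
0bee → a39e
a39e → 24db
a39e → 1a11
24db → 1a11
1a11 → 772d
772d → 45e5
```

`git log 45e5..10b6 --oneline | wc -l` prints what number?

Reachable from 10b6: {072c, 10b6, 1a11, 23ed, 24db, 45e5, 772d, a39e, be76, d6bf}.
Reachable from 45e5: {45e5}.
In 10b6's history but not 45e5's: {072c, 10b6, 1a11, 23ed, 24db, 772d, a39e, be76, d6bf} — 9 commits.

9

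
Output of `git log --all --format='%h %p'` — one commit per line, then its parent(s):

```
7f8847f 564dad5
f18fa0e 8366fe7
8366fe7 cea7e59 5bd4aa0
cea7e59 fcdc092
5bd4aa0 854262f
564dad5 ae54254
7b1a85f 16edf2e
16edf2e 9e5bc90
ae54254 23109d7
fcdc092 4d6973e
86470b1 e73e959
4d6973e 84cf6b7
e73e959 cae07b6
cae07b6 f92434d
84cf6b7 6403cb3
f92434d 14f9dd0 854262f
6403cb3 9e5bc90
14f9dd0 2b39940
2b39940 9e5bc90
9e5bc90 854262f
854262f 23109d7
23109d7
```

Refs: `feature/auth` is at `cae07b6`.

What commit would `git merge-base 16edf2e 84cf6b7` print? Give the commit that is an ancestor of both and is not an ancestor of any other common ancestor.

9e5bc90

Ancestors of 16edf2e: {16edf2e, 23109d7, 854262f, 9e5bc90}.
Ancestors of 84cf6b7: {23109d7, 6403cb3, 84cf6b7, 854262f, 9e5bc90}.
Common ancestors: {23109d7, 854262f, 9e5bc90}.
Among these, 9e5bc90 is not an ancestor of any other common ancestor — it is the merge base.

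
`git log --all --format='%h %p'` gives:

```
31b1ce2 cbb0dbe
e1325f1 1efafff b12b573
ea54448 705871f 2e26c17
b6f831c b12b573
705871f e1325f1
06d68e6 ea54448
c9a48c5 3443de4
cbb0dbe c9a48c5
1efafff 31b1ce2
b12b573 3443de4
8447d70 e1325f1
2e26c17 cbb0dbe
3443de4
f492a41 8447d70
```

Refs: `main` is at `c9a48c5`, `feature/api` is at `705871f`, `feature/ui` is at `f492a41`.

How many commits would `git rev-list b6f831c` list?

Walking parent pointers from b6f831c: reachable set = {3443de4, b12b573, b6f831c}.
That is 3 commits.

3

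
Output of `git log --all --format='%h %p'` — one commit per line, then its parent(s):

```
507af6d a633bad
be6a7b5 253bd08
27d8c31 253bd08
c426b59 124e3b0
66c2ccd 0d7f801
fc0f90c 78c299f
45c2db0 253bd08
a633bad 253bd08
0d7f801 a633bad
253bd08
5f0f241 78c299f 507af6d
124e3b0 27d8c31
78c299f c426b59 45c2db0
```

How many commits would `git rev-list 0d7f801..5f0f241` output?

Reachable from 5f0f241: {124e3b0, 253bd08, 27d8c31, 45c2db0, 507af6d, 5f0f241, 78c299f, a633bad, c426b59}.
Reachable from 0d7f801: {0d7f801, 253bd08, a633bad}.
In 5f0f241's history but not 0d7f801's: {124e3b0, 27d8c31, 45c2db0, 507af6d, 5f0f241, 78c299f, c426b59} — 7 commits.

7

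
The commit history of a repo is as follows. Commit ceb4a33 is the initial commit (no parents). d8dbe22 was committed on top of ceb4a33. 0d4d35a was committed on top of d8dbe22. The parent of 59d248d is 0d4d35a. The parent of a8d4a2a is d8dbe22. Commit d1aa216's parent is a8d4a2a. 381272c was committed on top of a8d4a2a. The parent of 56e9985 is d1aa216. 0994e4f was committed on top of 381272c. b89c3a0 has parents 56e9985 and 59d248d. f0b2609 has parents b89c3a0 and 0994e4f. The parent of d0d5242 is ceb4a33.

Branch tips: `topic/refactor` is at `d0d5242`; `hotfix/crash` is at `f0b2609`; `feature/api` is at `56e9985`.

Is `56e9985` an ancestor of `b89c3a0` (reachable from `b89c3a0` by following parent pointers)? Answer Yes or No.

Yes

Ancestors of b89c3a0 (commits reachable by following parents): {0d4d35a, 56e9985, 59d248d, a8d4a2a, b89c3a0, ceb4a33, d1aa216, d8dbe22}.
56e9985 is in that set, so it is an ancestor of b89c3a0.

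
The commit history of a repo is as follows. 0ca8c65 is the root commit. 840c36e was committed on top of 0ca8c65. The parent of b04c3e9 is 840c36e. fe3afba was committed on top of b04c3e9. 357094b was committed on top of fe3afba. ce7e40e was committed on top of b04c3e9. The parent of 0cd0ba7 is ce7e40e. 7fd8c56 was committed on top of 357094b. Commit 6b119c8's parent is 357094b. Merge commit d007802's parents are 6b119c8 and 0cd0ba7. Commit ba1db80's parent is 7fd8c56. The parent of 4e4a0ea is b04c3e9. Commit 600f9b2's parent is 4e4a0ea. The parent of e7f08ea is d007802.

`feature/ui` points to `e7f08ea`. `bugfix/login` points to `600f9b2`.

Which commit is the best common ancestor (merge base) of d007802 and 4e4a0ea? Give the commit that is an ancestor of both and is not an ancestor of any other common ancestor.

b04c3e9

Ancestors of d007802: {0ca8c65, 0cd0ba7, 357094b, 6b119c8, 840c36e, b04c3e9, ce7e40e, d007802, fe3afba}.
Ancestors of 4e4a0ea: {0ca8c65, 4e4a0ea, 840c36e, b04c3e9}.
Common ancestors: {0ca8c65, 840c36e, b04c3e9}.
Among these, b04c3e9 is not an ancestor of any other common ancestor — it is the merge base.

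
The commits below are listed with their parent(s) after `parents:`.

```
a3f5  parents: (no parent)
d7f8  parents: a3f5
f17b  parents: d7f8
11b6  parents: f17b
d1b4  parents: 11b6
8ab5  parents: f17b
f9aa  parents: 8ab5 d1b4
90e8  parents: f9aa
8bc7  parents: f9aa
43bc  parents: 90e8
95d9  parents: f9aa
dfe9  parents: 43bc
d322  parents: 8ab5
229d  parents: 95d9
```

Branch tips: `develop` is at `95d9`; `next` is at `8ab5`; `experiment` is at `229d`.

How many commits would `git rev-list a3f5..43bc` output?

Reachable from 43bc: {11b6, 43bc, 8ab5, 90e8, a3f5, d1b4, d7f8, f17b, f9aa}.
Reachable from a3f5: {a3f5}.
In 43bc's history but not a3f5's: {11b6, 43bc, 8ab5, 90e8, d1b4, d7f8, f17b, f9aa} — 8 commits.

8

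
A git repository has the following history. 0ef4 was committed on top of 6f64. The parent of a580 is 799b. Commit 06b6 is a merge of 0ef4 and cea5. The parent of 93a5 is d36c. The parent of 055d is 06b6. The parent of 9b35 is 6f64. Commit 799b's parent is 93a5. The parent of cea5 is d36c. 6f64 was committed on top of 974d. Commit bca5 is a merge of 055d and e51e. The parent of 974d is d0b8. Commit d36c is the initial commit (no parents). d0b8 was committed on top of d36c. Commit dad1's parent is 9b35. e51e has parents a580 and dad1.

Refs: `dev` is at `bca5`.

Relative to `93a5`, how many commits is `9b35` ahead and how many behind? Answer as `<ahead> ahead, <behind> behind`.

4 ahead, 1 behind

Reachable from 9b35: {6f64, 974d, 9b35, d0b8, d36c}.
Reachable from 93a5: {93a5, d36c}.
Only in 9b35's history (ahead): {6f64, 974d, 9b35, d0b8} — 4.
Only in 93a5's history (behind): {93a5} — 1.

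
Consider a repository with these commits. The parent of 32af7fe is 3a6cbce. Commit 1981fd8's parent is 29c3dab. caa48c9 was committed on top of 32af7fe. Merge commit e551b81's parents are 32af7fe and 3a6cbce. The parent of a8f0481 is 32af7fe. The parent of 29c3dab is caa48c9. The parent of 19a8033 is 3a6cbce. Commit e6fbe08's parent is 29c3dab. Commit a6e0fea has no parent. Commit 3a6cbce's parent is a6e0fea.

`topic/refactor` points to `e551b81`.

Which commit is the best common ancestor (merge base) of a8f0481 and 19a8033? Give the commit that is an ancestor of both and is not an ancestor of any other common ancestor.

Ancestors of a8f0481: {32af7fe, 3a6cbce, a6e0fea, a8f0481}.
Ancestors of 19a8033: {19a8033, 3a6cbce, a6e0fea}.
Common ancestors: {3a6cbce, a6e0fea}.
Among these, 3a6cbce is not an ancestor of any other common ancestor — it is the merge base.

3a6cbce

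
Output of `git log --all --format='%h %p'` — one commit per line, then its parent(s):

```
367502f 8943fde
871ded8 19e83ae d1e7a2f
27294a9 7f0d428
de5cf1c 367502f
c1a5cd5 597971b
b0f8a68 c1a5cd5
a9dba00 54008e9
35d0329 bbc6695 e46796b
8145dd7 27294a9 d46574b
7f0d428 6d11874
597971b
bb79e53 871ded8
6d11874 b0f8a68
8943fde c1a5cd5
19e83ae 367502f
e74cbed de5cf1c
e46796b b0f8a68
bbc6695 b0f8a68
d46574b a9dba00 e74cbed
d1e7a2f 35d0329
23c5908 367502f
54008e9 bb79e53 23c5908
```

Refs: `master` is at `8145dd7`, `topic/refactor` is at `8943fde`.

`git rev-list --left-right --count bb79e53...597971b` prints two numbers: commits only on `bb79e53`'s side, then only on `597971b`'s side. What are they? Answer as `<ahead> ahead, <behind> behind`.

Reachable from bb79e53: {19e83ae, 35d0329, 367502f, 597971b, 871ded8, 8943fde, b0f8a68, bb79e53, bbc6695, c1a5cd5, d1e7a2f, e46796b}.
Reachable from 597971b: {597971b}.
Only in bb79e53's history (ahead): {19e83ae, 35d0329, 367502f, 871ded8, 8943fde, b0f8a68, bb79e53, bbc6695, c1a5cd5, d1e7a2f, e46796b} — 11.
Only in 597971b's history (behind): {} — 0.

11 ahead, 0 behind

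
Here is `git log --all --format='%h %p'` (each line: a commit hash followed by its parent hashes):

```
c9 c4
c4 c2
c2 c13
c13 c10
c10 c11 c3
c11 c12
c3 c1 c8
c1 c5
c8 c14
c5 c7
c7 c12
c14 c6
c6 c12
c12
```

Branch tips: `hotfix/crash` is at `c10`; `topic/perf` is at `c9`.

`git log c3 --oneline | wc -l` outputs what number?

8

Walking parent pointers from c3: reachable set = {c1, c12, c14, c3, c5, c6, c7, c8}.
That is 8 commits.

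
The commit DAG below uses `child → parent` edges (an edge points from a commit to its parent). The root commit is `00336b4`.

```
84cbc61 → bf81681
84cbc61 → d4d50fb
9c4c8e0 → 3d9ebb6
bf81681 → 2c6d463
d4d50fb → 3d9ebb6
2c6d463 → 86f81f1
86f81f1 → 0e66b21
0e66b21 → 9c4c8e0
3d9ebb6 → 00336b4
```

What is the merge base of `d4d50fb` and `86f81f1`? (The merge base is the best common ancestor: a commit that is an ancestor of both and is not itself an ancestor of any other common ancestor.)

3d9ebb6

Ancestors of d4d50fb: {00336b4, 3d9ebb6, d4d50fb}.
Ancestors of 86f81f1: {00336b4, 0e66b21, 3d9ebb6, 86f81f1, 9c4c8e0}.
Common ancestors: {00336b4, 3d9ebb6}.
Among these, 3d9ebb6 is not an ancestor of any other common ancestor — it is the merge base.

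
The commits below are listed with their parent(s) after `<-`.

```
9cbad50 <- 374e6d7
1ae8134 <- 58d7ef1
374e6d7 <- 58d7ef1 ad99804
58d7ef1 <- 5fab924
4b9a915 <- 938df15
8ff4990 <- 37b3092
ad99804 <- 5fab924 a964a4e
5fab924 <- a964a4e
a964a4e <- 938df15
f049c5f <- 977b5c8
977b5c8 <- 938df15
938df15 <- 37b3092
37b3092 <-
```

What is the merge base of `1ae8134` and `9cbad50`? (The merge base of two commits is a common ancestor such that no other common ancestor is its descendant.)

58d7ef1

Ancestors of 1ae8134: {1ae8134, 37b3092, 58d7ef1, 5fab924, 938df15, a964a4e}.
Ancestors of 9cbad50: {374e6d7, 37b3092, 58d7ef1, 5fab924, 938df15, 9cbad50, a964a4e, ad99804}.
Common ancestors: {37b3092, 58d7ef1, 5fab924, 938df15, a964a4e}.
Among these, 58d7ef1 is not an ancestor of any other common ancestor — it is the merge base.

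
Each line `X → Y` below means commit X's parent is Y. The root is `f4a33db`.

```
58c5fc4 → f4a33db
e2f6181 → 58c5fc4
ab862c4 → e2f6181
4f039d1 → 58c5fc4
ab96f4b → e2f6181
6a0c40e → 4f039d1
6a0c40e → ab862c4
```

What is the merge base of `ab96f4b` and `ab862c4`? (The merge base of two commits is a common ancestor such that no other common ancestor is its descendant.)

e2f6181

Ancestors of ab96f4b: {58c5fc4, ab96f4b, e2f6181, f4a33db}.
Ancestors of ab862c4: {58c5fc4, ab862c4, e2f6181, f4a33db}.
Common ancestors: {58c5fc4, e2f6181, f4a33db}.
Among these, e2f6181 is not an ancestor of any other common ancestor — it is the merge base.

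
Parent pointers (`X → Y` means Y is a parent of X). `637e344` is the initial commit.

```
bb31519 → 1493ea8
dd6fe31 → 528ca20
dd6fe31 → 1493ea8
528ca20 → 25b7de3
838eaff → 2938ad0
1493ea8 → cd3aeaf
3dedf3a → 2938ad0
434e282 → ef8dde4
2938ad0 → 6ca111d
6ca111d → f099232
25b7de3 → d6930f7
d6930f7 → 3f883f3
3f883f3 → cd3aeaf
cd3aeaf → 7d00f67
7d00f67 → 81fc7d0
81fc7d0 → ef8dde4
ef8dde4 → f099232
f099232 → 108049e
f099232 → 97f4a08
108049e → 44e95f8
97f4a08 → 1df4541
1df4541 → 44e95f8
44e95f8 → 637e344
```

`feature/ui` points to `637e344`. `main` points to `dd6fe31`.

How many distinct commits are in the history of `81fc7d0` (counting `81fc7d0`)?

8

Walking parent pointers from 81fc7d0: reachable set = {108049e, 1df4541, 44e95f8, 637e344, 81fc7d0, 97f4a08, ef8dde4, f099232}.
That is 8 commits.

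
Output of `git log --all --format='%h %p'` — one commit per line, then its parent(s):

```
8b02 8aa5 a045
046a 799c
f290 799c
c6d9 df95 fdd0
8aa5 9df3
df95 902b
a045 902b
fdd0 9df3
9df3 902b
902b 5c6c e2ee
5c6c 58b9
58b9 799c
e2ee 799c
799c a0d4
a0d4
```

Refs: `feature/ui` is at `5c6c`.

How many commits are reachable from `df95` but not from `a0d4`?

6

Reachable from df95: {58b9, 5c6c, 799c, 902b, a0d4, df95, e2ee}.
Reachable from a0d4: {a0d4}.
In df95's history but not a0d4's: {58b9, 5c6c, 799c, 902b, df95, e2ee} — 6 commits.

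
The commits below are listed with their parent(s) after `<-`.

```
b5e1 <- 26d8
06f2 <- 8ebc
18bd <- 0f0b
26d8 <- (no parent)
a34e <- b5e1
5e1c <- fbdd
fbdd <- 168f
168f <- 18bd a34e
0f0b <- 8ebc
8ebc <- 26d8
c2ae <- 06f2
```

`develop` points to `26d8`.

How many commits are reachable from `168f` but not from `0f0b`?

Reachable from 168f: {0f0b, 168f, 18bd, 26d8, 8ebc, a34e, b5e1}.
Reachable from 0f0b: {0f0b, 26d8, 8ebc}.
In 168f's history but not 0f0b's: {168f, 18bd, a34e, b5e1} — 4 commits.

4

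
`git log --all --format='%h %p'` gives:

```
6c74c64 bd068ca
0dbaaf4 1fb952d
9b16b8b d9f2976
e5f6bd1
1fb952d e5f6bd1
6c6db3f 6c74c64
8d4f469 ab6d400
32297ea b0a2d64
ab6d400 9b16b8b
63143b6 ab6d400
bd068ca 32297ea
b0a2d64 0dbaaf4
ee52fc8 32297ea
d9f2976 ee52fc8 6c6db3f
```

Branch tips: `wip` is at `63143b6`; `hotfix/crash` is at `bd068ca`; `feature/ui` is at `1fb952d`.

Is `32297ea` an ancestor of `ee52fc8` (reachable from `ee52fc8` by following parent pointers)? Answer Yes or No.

Yes

Ancestors of ee52fc8 (commits reachable by following parents): {0dbaaf4, 1fb952d, 32297ea, b0a2d64, e5f6bd1, ee52fc8}.
32297ea is in that set, so it is an ancestor of ee52fc8.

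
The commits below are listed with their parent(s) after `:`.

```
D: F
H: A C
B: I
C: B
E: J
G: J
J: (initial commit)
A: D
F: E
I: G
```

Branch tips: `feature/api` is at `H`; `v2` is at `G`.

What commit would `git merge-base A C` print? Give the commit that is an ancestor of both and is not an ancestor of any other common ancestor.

Ancestors of A: {A, D, E, F, J}.
Ancestors of C: {B, C, G, I, J}.
Common ancestors: {J}.
The only common ancestor is J, so it is the merge base.

J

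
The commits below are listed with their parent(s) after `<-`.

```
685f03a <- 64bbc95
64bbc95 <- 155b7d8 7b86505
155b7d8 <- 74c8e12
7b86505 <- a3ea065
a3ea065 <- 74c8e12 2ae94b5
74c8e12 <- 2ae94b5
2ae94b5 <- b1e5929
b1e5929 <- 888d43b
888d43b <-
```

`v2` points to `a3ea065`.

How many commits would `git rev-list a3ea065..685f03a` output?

Reachable from 685f03a: {155b7d8, 2ae94b5, 64bbc95, 685f03a, 74c8e12, 7b86505, 888d43b, a3ea065, b1e5929}.
Reachable from a3ea065: {2ae94b5, 74c8e12, 888d43b, a3ea065, b1e5929}.
In 685f03a's history but not a3ea065's: {155b7d8, 64bbc95, 685f03a, 7b86505} — 4 commits.

4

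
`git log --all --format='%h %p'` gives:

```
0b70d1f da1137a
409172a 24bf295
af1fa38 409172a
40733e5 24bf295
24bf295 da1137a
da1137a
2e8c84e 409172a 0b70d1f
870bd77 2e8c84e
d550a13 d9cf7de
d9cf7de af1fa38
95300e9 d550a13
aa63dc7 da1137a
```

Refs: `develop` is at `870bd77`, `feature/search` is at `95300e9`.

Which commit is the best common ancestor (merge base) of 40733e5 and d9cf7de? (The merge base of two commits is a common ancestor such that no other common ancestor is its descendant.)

24bf295

Ancestors of 40733e5: {24bf295, 40733e5, da1137a}.
Ancestors of d9cf7de: {24bf295, 409172a, af1fa38, d9cf7de, da1137a}.
Common ancestors: {24bf295, da1137a}.
Among these, 24bf295 is not an ancestor of any other common ancestor — it is the merge base.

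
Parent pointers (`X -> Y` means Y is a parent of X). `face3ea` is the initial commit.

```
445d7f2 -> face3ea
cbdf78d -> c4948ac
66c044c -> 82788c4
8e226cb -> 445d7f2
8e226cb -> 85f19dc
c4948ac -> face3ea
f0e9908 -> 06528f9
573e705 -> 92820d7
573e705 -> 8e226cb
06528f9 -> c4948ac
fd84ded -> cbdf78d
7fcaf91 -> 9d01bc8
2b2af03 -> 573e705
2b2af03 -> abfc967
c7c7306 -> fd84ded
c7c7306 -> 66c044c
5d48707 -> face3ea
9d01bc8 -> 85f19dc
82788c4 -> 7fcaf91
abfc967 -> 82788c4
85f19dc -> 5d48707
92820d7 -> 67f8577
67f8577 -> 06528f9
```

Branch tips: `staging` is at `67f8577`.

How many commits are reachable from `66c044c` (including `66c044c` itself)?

7

Walking parent pointers from 66c044c: reachable set = {5d48707, 66c044c, 7fcaf91, 82788c4, 85f19dc, 9d01bc8, face3ea}.
That is 7 commits.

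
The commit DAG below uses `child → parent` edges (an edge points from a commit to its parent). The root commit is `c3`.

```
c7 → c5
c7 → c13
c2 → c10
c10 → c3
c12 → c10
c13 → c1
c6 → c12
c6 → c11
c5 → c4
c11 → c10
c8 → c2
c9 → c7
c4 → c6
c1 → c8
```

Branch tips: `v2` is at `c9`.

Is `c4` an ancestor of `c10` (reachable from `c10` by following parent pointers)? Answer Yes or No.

Ancestors of c10: {c10, c3}.
c4 is not in that set, so it is not an ancestor of c10.

No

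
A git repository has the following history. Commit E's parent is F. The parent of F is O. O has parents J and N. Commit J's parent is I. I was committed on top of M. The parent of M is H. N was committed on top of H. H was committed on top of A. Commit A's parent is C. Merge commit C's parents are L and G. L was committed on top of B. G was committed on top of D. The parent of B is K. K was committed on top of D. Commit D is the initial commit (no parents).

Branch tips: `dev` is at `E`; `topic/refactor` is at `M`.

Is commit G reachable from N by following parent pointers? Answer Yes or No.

Ancestors of N (commits reachable by following parents): {A, B, C, D, G, H, K, L, N}.
G is in that set, so it is an ancestor of N.

Yes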